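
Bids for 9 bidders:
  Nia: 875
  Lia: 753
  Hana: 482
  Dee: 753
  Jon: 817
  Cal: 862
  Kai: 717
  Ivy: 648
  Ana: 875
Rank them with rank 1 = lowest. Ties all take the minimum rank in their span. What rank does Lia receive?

Sorted (ascending): 482, 648, 717, 753, 753, 817, 862, 875, 875
The 2 values of 753 occupy positions 4–5 → each gets rank 4.
The 2 values of 875 occupy positions 8–9 → each gets rank 8.
Lia has value 753 → rank 4.

4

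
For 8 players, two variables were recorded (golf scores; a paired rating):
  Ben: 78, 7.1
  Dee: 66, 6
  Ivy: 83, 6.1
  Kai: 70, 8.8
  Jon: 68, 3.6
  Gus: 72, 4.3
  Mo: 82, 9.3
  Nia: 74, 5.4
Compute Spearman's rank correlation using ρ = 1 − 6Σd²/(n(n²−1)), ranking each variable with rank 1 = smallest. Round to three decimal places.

Ranks of variable 1: 6, 1, 8, 3, 2, 4, 7, 5
Ranks of variable 2: 6, 4, 5, 7, 1, 2, 8, 3
d = r₁ − r₂: 0, -3, 3, -4, 1, 2, -1, 2
d²: 0, 9, 9, 16, 1, 4, 1, 4; Σd² = 44
ρ = 1 − 6·44/(8·63) = 1 − 264/504 = 0.476

0.476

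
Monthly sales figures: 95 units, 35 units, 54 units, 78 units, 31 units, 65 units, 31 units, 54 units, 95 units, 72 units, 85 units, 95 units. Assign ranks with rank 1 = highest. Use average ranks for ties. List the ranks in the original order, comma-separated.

Sorted (descending): 95, 95, 95, 85, 78, 72, 65, 54, 54, 35, 31, 31
The 3 values of 95 occupy positions 1–3 → average rank 2.
The 2 values of 54 occupy positions 8–9 → average rank (8+9)/2 = 8.5.
The 2 values of 31 occupy positions 11–12 → average rank (11+12)/2 = 11.5.

2, 10, 8.5, 5, 11.5, 7, 11.5, 8.5, 2, 6, 4, 2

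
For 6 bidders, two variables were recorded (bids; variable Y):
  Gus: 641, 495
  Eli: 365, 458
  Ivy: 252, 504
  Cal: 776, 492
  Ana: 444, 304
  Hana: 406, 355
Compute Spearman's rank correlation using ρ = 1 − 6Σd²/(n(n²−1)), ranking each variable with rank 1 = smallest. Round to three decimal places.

-0.143

Ranks of variable 1: 5, 2, 1, 6, 4, 3
Ranks of variable 2: 5, 3, 6, 4, 1, 2
d = r₁ − r₂: 0, -1, -5, 2, 3, 1
d²: 0, 1, 25, 4, 9, 1; Σd² = 40
ρ = 1 − 6·40/(6·35) = 1 − 240/210 = -0.143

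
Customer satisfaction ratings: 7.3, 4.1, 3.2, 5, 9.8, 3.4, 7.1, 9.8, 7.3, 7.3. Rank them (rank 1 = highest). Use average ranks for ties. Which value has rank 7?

5

Sorted (descending): 9.8, 9.8, 7.3, 7.3, 7.3, 7.1, 5, 4.1, 3.4, 3.2
The 2 values of 9.8 occupy positions 1–2 → average rank (1+2)/2 = 1.5.
The 3 values of 7.3 occupy positions 3–5 → average rank 4.
Rank 7 → value 5.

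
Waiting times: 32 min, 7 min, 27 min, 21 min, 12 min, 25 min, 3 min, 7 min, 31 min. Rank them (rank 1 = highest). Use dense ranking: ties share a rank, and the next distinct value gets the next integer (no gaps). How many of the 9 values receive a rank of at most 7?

Sorted (descending): 32, 31, 27, 25, 21, 12, 7, 7, 3
The 2 values of 7 share dense rank 7.
Remaining distinct values take the next consecutive integers.
Ranks ≤ 7: {1, 2, 3, 4, 5, 6, 7, 7} → 8 values.

8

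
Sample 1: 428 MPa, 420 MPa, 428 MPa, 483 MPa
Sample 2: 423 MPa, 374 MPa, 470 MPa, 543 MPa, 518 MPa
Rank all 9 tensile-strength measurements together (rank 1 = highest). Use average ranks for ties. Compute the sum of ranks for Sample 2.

Sorted (descending): 543, 518, 483, 470, 428, 428, 423, 420, 374
The 2 values of 428 occupy positions 5–6 → average rank (5+6)/2 = 5.5.
Sample 2 values → pooled ranks: 423→7, 374→9, 470→4, 543→1, 518→2
Rank sum = 7 + 9 + 4 + 1 + 2 = 23

23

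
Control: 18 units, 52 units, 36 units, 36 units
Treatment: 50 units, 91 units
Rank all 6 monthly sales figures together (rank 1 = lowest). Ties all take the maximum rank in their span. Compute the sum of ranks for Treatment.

Sorted (ascending): 18, 36, 36, 50, 52, 91
The 2 values of 36 occupy positions 2–3 → each gets rank 3.
Treatment values → pooled ranks: 50→4, 91→6
Rank sum = 4 + 6 = 10

10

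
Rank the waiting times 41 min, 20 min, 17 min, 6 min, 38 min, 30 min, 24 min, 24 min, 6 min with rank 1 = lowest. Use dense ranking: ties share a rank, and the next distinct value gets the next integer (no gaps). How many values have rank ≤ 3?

4

Sorted (ascending): 6, 6, 17, 20, 24, 24, 30, 38, 41
The 2 values of 6 share dense rank 1.
The 2 values of 24 share dense rank 4.
Remaining distinct values take the next consecutive integers.
Ranks ≤ 3: {1, 1, 2, 3} → 4 values.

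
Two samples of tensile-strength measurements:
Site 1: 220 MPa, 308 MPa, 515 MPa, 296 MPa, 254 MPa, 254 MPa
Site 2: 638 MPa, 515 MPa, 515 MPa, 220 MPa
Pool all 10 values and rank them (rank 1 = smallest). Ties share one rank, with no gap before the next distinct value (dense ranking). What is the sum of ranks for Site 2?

Sorted (ascending): 220, 220, 254, 254, 296, 308, 515, 515, 515, 638
The 2 values of 220 share dense rank 1.
The 2 values of 254 share dense rank 2.
The 3 values of 515 share dense rank 5.
Remaining distinct values take the next consecutive integers.
Site 2 values → pooled ranks: 638→6, 515→5, 515→5, 220→1
Rank sum = 6 + 5 + 5 + 1 = 17

17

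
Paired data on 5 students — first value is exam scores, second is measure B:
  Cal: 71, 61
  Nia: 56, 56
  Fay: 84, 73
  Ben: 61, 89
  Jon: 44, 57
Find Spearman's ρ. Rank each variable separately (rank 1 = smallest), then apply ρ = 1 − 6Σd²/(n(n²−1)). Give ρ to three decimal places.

Ranks of variable 1: 4, 2, 5, 3, 1
Ranks of variable 2: 3, 1, 4, 5, 2
d = r₁ − r₂: 1, 1, 1, -2, -1
d²: 1, 1, 1, 4, 1; Σd² = 8
ρ = 1 − 6·8/(5·24) = 1 − 48/120 = 0.600

0.600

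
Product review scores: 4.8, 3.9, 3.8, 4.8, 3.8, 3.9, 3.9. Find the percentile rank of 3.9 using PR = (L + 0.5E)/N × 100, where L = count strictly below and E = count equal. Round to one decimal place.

50.0

N = 7.
Strictly below 3.9: 2. Equal to 3.9: 3.
PR = (2 + 0.5·3)/7 × 100 = 50.0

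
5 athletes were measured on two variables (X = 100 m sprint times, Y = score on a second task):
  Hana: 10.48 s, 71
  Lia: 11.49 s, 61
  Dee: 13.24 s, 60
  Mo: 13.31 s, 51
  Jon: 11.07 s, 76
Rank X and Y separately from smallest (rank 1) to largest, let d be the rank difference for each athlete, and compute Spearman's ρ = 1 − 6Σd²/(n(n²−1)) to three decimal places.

-0.900

Ranks of variable 1: 1, 3, 4, 5, 2
Ranks of variable 2: 4, 3, 2, 1, 5
d = r₁ − r₂: -3, 0, 2, 4, -3
d²: 9, 0, 4, 16, 9; Σd² = 38
ρ = 1 − 6·38/(5·24) = 1 − 228/120 = -0.900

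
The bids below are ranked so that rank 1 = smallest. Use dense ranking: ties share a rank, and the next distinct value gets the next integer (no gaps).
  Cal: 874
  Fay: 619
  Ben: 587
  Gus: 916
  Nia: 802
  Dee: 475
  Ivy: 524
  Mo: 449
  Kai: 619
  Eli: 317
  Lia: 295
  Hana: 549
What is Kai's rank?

Sorted (ascending): 295, 317, 449, 475, 524, 549, 587, 619, 619, 802, 874, 916
The 2 values of 619 share dense rank 8.
Remaining distinct values take the next consecutive integers.
Kai has value 619 → rank 8.

8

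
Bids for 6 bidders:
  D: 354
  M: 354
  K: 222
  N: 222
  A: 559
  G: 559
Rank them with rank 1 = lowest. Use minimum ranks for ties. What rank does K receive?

Sorted (ascending): 222, 222, 354, 354, 559, 559
The 2 values of 222 occupy positions 1–2 → each gets rank 1.
The 2 values of 354 occupy positions 3–4 → each gets rank 3.
The 2 values of 559 occupy positions 5–6 → each gets rank 5.
K has value 222 → rank 1.

1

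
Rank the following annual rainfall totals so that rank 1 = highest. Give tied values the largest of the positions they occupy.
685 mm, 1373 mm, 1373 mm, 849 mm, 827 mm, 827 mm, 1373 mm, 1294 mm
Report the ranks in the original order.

Sorted (descending): 1373, 1373, 1373, 1294, 849, 827, 827, 685
The 3 values of 1373 occupy positions 1–3 → each gets rank 3.
The 2 values of 827 occupy positions 6–7 → each gets rank 7.

8, 3, 3, 5, 7, 7, 3, 4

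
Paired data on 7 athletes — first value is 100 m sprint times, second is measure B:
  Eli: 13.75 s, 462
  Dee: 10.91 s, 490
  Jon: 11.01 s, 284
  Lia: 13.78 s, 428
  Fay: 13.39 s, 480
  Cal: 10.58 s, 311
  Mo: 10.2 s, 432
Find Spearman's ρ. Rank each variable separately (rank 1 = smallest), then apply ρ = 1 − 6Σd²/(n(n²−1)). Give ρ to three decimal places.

0.071

Ranks of variable 1: 6, 3, 4, 7, 5, 2, 1
Ranks of variable 2: 5, 7, 1, 3, 6, 2, 4
d = r₁ − r₂: 1, -4, 3, 4, -1, 0, -3
d²: 1, 16, 9, 16, 1, 0, 9; Σd² = 52
ρ = 1 − 6·52/(7·48) = 1 − 312/336 = 0.071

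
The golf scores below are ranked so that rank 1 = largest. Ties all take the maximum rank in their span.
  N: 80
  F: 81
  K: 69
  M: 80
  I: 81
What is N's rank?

4

Sorted (descending): 81, 81, 80, 80, 69
The 2 values of 81 occupy positions 1–2 → each gets rank 2.
The 2 values of 80 occupy positions 3–4 → each gets rank 4.
N has value 80 → rank 4.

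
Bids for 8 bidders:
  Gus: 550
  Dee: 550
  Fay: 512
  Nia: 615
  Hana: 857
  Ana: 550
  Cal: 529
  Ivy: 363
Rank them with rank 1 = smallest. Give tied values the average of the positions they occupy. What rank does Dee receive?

5

Sorted (ascending): 363, 512, 529, 550, 550, 550, 615, 857
The 3 values of 550 occupy positions 4–6 → average rank 5.
Dee has value 550 → rank 5.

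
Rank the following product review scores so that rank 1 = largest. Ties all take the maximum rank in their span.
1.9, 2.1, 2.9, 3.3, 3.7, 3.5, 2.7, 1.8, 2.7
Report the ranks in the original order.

8, 7, 4, 3, 1, 2, 6, 9, 6

Sorted (descending): 3.7, 3.5, 3.3, 2.9, 2.7, 2.7, 2.1, 1.9, 1.8
The 2 values of 2.7 occupy positions 5–6 → each gets rank 6.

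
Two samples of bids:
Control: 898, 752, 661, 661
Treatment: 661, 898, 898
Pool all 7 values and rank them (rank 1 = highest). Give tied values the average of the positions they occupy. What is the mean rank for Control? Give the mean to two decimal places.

4.50

Sorted (descending): 898, 898, 898, 752, 661, 661, 661
The 3 values of 898 occupy positions 1–3 → average rank 2.
The 3 values of 661 occupy positions 5–7 → average rank 6.
Control values → pooled ranks: 898→2, 752→4, 661→6, 661→6
Mean rank = (2 + 4 + 6 + 6) / 4 = 4.50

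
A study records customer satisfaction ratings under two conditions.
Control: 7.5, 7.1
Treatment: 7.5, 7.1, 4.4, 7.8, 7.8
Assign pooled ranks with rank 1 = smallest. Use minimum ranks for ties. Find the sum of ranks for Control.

Sorted (ascending): 4.4, 7.1, 7.1, 7.5, 7.5, 7.8, 7.8
The 2 values of 7.1 occupy positions 2–3 → each gets rank 2.
The 2 values of 7.5 occupy positions 4–5 → each gets rank 4.
The 2 values of 7.8 occupy positions 6–7 → each gets rank 6.
Control values → pooled ranks: 7.5→4, 7.1→2
Rank sum = 4 + 2 = 6

6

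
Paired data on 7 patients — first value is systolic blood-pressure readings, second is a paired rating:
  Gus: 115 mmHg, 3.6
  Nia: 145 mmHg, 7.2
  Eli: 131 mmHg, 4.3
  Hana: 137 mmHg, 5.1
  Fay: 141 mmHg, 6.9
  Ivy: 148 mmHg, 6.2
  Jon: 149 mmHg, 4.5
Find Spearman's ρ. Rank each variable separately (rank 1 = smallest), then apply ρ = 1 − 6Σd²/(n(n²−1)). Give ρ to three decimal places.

0.536

Ranks of variable 1: 1, 5, 2, 3, 4, 6, 7
Ranks of variable 2: 1, 7, 2, 4, 6, 5, 3
d = r₁ − r₂: 0, -2, 0, -1, -2, 1, 4
d²: 0, 4, 0, 1, 4, 1, 16; Σd² = 26
ρ = 1 − 6·26/(7·48) = 1 − 156/336 = 0.536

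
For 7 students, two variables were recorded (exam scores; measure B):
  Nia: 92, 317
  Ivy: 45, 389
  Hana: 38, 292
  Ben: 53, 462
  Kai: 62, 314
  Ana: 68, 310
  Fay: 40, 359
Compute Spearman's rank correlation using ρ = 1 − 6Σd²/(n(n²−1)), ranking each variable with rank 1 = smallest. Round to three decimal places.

0.000

Ranks of variable 1: 7, 3, 1, 4, 5, 6, 2
Ranks of variable 2: 4, 6, 1, 7, 3, 2, 5
d = r₁ − r₂: 3, -3, 0, -3, 2, 4, -3
d²: 9, 9, 0, 9, 4, 16, 9; Σd² = 56
ρ = 1 − 6·56/(7·48) = 1 − 336/336 = 0.000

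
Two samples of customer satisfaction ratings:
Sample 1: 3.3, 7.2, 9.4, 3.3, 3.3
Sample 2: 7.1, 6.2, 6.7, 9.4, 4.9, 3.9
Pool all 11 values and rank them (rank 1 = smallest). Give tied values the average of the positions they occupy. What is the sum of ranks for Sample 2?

40.5

Sorted (ascending): 3.3, 3.3, 3.3, 3.9, 4.9, 6.2, 6.7, 7.1, 7.2, 9.4, 9.4
The 3 values of 3.3 occupy positions 1–3 → average rank 2.
The 2 values of 9.4 occupy positions 10–11 → average rank (10+11)/2 = 10.5.
Sample 2 values → pooled ranks: 7.1→8, 6.2→6, 6.7→7, 9.4→10.5, 4.9→5, 3.9→4
Rank sum = 8 + 6 + 7 + 10.5 + 5 + 4 = 40.5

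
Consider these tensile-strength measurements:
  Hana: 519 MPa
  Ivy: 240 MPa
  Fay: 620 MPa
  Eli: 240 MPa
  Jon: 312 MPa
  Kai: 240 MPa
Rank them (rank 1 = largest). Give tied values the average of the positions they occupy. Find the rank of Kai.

5

Sorted (descending): 620, 519, 312, 240, 240, 240
The 3 values of 240 occupy positions 4–6 → average rank 5.
Kai has value 240 MPa → rank 5.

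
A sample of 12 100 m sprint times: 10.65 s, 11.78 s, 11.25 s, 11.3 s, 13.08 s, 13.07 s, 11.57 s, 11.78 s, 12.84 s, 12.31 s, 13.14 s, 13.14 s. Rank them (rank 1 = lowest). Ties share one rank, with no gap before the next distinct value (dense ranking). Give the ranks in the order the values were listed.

Sorted (ascending): 10.65, 11.25, 11.3, 11.57, 11.78, 11.78, 12.31, 12.84, 13.07, 13.08, 13.14, 13.14
The 2 values of 11.78 share dense rank 5.
The 2 values of 13.14 share dense rank 10.
Remaining distinct values take the next consecutive integers.

1, 5, 2, 3, 9, 8, 4, 5, 7, 6, 10, 10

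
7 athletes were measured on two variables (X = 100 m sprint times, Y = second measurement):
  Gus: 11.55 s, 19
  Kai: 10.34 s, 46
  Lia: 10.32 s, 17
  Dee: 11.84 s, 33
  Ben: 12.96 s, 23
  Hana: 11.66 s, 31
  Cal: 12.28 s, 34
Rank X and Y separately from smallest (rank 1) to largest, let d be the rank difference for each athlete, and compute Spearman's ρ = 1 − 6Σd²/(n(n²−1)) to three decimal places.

Ranks of variable 1: 3, 2, 1, 5, 7, 4, 6
Ranks of variable 2: 2, 7, 1, 5, 3, 4, 6
d = r₁ − r₂: 1, -5, 0, 0, 4, 0, 0
d²: 1, 25, 0, 0, 16, 0, 0; Σd² = 42
ρ = 1 − 6·42/(7·48) = 1 − 252/336 = 0.250

0.250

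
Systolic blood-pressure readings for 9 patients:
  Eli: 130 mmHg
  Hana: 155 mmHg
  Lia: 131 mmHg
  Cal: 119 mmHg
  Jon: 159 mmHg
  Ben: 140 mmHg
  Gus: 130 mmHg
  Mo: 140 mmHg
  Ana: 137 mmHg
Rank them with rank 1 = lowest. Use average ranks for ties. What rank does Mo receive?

6.5

Sorted (ascending): 119, 130, 130, 131, 137, 140, 140, 155, 159
The 2 values of 130 occupy positions 2–3 → average rank (2+3)/2 = 2.5.
The 2 values of 140 occupy positions 6–7 → average rank (6+7)/2 = 6.5.
Mo has value 140 mmHg → rank 6.5.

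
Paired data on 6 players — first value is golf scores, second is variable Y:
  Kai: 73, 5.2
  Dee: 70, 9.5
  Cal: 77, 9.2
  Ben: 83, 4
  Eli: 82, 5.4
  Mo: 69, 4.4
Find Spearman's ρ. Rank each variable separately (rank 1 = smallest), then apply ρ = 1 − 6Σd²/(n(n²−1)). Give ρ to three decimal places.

-0.257

Ranks of variable 1: 3, 2, 4, 6, 5, 1
Ranks of variable 2: 3, 6, 5, 1, 4, 2
d = r₁ − r₂: 0, -4, -1, 5, 1, -1
d²: 0, 16, 1, 25, 1, 1; Σd² = 44
ρ = 1 − 6·44/(6·35) = 1 − 264/210 = -0.257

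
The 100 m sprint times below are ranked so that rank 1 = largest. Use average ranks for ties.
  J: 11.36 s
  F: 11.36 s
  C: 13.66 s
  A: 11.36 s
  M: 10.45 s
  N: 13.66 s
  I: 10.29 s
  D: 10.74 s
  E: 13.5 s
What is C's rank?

1.5

Sorted (descending): 13.66, 13.66, 13.5, 11.36, 11.36, 11.36, 10.74, 10.45, 10.29
The 2 values of 13.66 occupy positions 1–2 → average rank (1+2)/2 = 1.5.
The 3 values of 11.36 occupy positions 4–6 → average rank 5.
C has value 13.66 s → rank 1.5.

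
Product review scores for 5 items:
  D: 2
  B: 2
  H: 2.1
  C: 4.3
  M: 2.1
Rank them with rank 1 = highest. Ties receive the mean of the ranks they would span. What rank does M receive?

Sorted (descending): 4.3, 2.1, 2.1, 2, 2
The 2 values of 2.1 occupy positions 2–3 → average rank (2+3)/2 = 2.5.
The 2 values of 2 occupy positions 4–5 → average rank (4+5)/2 = 4.5.
M has value 2.1 → rank 2.5.

2.5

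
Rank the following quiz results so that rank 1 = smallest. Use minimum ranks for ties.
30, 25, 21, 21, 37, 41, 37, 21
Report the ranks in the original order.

5, 4, 1, 1, 6, 8, 6, 1

Sorted (ascending): 21, 21, 21, 25, 30, 37, 37, 41
The 3 values of 21 occupy positions 1–3 → each gets rank 1.
The 2 values of 37 occupy positions 6–7 → each gets rank 6.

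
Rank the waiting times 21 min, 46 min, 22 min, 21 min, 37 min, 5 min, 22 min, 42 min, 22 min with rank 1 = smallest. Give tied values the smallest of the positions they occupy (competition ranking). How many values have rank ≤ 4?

Sorted (ascending): 5, 21, 21, 22, 22, 22, 37, 42, 46
The 2 values of 21 occupy positions 2–3 → each gets rank 2.
The 3 values of 22 occupy positions 4–6 → each gets rank 4.
Ranks ≤ 4: {1, 2, 2, 4, 4, 4} → 6 values.

6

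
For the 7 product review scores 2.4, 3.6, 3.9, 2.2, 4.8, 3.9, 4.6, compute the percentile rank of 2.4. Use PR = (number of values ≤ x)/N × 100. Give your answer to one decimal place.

N = 7.
Strictly below 2.4: 1. Equal to 2.4: 1.
PR = 2/7 × 100 = 28.6

28.6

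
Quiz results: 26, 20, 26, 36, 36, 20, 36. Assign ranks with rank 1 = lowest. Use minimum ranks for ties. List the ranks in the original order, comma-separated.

Sorted (ascending): 20, 20, 26, 26, 36, 36, 36
The 2 values of 20 occupy positions 1–2 → each gets rank 1.
The 2 values of 26 occupy positions 3–4 → each gets rank 3.
The 3 values of 36 occupy positions 5–7 → each gets rank 5.

3, 1, 3, 5, 5, 1, 5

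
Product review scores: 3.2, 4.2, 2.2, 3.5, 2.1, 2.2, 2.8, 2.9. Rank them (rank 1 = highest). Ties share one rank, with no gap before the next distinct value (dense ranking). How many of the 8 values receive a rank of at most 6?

7

Sorted (descending): 4.2, 3.5, 3.2, 2.9, 2.8, 2.2, 2.2, 2.1
The 2 values of 2.2 share dense rank 6.
Remaining distinct values take the next consecutive integers.
Ranks ≤ 6: {1, 2, 3, 4, 5, 6, 6} → 7 values.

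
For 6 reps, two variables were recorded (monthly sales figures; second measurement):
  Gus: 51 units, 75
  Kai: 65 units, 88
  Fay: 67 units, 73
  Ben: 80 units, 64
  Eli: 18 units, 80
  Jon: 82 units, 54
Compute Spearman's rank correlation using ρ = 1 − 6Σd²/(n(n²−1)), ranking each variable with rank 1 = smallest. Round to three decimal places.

-0.829

Ranks of variable 1: 2, 3, 4, 5, 1, 6
Ranks of variable 2: 4, 6, 3, 2, 5, 1
d = r₁ − r₂: -2, -3, 1, 3, -4, 5
d²: 4, 9, 1, 9, 16, 25; Σd² = 64
ρ = 1 − 6·64/(6·35) = 1 − 384/210 = -0.829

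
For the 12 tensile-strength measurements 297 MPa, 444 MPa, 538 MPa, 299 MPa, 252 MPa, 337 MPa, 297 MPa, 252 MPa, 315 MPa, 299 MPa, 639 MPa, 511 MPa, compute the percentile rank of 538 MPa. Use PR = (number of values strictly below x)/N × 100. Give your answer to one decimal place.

N = 12.
Strictly below 538: 10. Equal to 538: 1.
PR = 10/12 × 100 = 83.3

83.3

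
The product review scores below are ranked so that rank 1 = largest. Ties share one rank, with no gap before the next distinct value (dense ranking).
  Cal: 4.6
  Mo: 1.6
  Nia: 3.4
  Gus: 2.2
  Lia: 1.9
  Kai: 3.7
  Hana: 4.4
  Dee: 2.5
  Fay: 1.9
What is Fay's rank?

Sorted (descending): 4.6, 4.4, 3.7, 3.4, 2.5, 2.2, 1.9, 1.9, 1.6
The 2 values of 1.9 share dense rank 7.
Remaining distinct values take the next consecutive integers.
Fay has value 1.9 → rank 7.

7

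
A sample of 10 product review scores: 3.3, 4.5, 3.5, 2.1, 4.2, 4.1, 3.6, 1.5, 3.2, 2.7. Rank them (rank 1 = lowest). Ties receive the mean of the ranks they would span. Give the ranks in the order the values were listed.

Sorted (ascending): 1.5, 2.1, 2.7, 3.2, 3.3, 3.5, 3.6, 4.1, 4.2, 4.5
No ties — each value takes its position as its rank.

5, 10, 6, 2, 9, 8, 7, 1, 4, 3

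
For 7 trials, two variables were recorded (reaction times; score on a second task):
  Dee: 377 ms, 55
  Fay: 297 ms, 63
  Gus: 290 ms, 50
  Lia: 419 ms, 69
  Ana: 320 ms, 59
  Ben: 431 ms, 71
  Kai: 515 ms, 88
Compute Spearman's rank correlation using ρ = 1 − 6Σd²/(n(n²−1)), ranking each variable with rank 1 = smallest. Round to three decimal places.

Ranks of variable 1: 4, 2, 1, 5, 3, 6, 7
Ranks of variable 2: 2, 4, 1, 5, 3, 6, 7
d = r₁ − r₂: 2, -2, 0, 0, 0, 0, 0
d²: 4, 4, 0, 0, 0, 0, 0; Σd² = 8
ρ = 1 − 6·8/(7·48) = 1 − 48/336 = 0.857

0.857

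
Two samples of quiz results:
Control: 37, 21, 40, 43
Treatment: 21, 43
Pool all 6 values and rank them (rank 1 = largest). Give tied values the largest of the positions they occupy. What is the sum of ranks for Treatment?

8

Sorted (descending): 43, 43, 40, 37, 21, 21
The 2 values of 43 occupy positions 1–2 → each gets rank 2.
The 2 values of 21 occupy positions 5–6 → each gets rank 6.
Treatment values → pooled ranks: 21→6, 43→2
Rank sum = 6 + 2 = 8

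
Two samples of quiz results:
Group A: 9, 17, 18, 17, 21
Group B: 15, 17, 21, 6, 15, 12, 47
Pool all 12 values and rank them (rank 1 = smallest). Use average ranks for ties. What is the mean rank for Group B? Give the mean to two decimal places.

6.07

Sorted (ascending): 6, 9, 12, 15, 15, 17, 17, 17, 18, 21, 21, 47
The 2 values of 15 occupy positions 4–5 → average rank (4+5)/2 = 4.5.
The 3 values of 17 occupy positions 6–8 → average rank 7.
The 2 values of 21 occupy positions 10–11 → average rank (10+11)/2 = 10.5.
Group B values → pooled ranks: 15→4.5, 17→7, 21→10.5, 6→1, 15→4.5, 12→3, 47→12
Mean rank = (4.5 + 7 + 10.5 + 1 + 4.5 + 3 + 12) / 7 = 6.07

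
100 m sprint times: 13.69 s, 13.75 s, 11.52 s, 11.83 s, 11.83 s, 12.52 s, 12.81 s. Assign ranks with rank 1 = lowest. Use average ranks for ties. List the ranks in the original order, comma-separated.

6, 7, 1, 2.5, 2.5, 4, 5

Sorted (ascending): 11.52, 11.83, 11.83, 12.52, 12.81, 13.69, 13.75
The 2 values of 11.83 occupy positions 2–3 → average rank (2+3)/2 = 2.5.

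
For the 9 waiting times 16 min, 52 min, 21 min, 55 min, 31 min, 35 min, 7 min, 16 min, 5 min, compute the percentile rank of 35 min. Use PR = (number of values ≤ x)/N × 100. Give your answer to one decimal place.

N = 9.
Strictly below 35: 6. Equal to 35: 1.
PR = 7/9 × 100 = 77.8

77.8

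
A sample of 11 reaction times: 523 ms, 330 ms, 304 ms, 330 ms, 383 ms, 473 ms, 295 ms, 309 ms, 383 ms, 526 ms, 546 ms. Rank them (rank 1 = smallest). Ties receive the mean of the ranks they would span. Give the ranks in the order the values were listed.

9, 4.5, 2, 4.5, 6.5, 8, 1, 3, 6.5, 10, 11

Sorted (ascending): 295, 304, 309, 330, 330, 383, 383, 473, 523, 526, 546
The 2 values of 330 occupy positions 4–5 → average rank (4+5)/2 = 4.5.
The 2 values of 383 occupy positions 6–7 → average rank (6+7)/2 = 6.5.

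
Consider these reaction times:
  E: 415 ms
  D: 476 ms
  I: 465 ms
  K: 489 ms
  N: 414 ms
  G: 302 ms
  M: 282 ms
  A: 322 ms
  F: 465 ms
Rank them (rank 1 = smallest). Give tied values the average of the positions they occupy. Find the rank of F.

6.5

Sorted (ascending): 282, 302, 322, 414, 415, 465, 465, 476, 489
The 2 values of 465 occupy positions 6–7 → average rank (6+7)/2 = 6.5.
F has value 465 ms → rank 6.5.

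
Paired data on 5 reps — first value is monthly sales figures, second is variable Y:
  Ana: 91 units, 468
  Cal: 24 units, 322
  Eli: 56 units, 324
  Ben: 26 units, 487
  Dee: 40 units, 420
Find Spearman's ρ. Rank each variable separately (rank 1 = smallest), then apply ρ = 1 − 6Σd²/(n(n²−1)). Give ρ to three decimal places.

0.300

Ranks of variable 1: 5, 1, 4, 2, 3
Ranks of variable 2: 4, 1, 2, 5, 3
d = r₁ − r₂: 1, 0, 2, -3, 0
d²: 1, 0, 4, 9, 0; Σd² = 14
ρ = 1 − 6·14/(5·24) = 1 − 84/120 = 0.300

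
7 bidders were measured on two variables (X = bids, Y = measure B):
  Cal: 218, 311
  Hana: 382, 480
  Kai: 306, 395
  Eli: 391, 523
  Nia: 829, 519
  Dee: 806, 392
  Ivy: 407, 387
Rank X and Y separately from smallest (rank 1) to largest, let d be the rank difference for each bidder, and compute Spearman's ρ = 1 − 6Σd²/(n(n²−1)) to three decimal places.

0.357

Ranks of variable 1: 1, 3, 2, 4, 7, 6, 5
Ranks of variable 2: 1, 5, 4, 7, 6, 3, 2
d = r₁ − r₂: 0, -2, -2, -3, 1, 3, 3
d²: 0, 4, 4, 9, 1, 9, 9; Σd² = 36
ρ = 1 − 6·36/(7·48) = 1 − 216/336 = 0.357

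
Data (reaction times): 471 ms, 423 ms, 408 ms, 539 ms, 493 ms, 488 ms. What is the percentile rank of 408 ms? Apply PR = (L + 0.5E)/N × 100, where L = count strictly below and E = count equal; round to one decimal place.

N = 6.
Strictly below 408: 0. Equal to 408: 1.
PR = (0 + 0.5·1)/6 × 100 = 8.3

8.3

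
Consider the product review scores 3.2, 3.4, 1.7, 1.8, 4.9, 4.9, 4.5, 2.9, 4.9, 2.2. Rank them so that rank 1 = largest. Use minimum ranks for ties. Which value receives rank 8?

Sorted (descending): 4.9, 4.9, 4.9, 4.5, 3.4, 3.2, 2.9, 2.2, 1.8, 1.7
The 3 values of 4.9 occupy positions 1–3 → each gets rank 1.
Rank 8 → value 2.2.

2.2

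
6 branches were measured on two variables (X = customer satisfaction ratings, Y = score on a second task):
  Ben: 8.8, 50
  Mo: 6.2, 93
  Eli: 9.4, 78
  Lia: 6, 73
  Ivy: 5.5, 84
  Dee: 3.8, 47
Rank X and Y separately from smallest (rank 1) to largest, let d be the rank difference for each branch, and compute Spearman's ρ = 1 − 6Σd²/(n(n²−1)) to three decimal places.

0.257

Ranks of variable 1: 5, 4, 6, 3, 2, 1
Ranks of variable 2: 2, 6, 4, 3, 5, 1
d = r₁ − r₂: 3, -2, 2, 0, -3, 0
d²: 9, 4, 4, 0, 9, 0; Σd² = 26
ρ = 1 − 6·26/(6·35) = 1 − 156/210 = 0.257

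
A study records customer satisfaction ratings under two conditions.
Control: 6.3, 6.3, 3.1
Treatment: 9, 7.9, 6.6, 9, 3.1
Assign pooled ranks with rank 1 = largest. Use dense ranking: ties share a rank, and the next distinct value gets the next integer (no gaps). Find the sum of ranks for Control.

Sorted (descending): 9, 9, 7.9, 6.6, 6.3, 6.3, 3.1, 3.1
The 2 values of 9 share dense rank 1.
The 2 values of 6.3 share dense rank 4.
The 2 values of 3.1 share dense rank 5.
Remaining distinct values take the next consecutive integers.
Control values → pooled ranks: 6.3→4, 6.3→4, 3.1→5
Rank sum = 4 + 4 + 5 = 13

13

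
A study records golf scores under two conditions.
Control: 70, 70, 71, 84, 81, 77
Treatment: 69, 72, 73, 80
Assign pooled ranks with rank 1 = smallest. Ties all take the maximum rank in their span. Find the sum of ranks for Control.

36

Sorted (ascending): 69, 70, 70, 71, 72, 73, 77, 80, 81, 84
The 2 values of 70 occupy positions 2–3 → each gets rank 3.
Control values → pooled ranks: 70→3, 70→3, 71→4, 84→10, 81→9, 77→7
Rank sum = 3 + 3 + 4 + 10 + 9 + 7 = 36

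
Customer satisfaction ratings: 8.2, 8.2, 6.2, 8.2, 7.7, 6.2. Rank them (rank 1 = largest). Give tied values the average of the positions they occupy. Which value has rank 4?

7.7

Sorted (descending): 8.2, 8.2, 8.2, 7.7, 6.2, 6.2
The 3 values of 8.2 occupy positions 1–3 → average rank 2.
The 2 values of 6.2 occupy positions 5–6 → average rank (5+6)/2 = 5.5.
Rank 4 → value 7.7.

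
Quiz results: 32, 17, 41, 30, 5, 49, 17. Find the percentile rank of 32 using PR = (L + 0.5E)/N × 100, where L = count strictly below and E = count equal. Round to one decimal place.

64.3

N = 7.
Strictly below 32: 4. Equal to 32: 1.
PR = (4 + 0.5·1)/7 × 100 = 64.3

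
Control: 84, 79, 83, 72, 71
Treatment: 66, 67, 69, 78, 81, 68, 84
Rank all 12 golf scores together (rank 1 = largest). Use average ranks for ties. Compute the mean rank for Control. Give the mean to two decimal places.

4.90

Sorted (descending): 84, 84, 83, 81, 79, 78, 72, 71, 69, 68, 67, 66
The 2 values of 84 occupy positions 1–2 → average rank (1+2)/2 = 1.5.
Control values → pooled ranks: 84→1.5, 79→5, 83→3, 72→7, 71→8
Mean rank = (1.5 + 5 + 3 + 7 + 8) / 5 = 4.90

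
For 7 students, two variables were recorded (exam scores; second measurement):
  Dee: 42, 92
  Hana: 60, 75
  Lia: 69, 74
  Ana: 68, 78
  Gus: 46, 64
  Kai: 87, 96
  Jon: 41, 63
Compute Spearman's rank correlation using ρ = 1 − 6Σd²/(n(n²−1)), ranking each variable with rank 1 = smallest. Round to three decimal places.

Ranks of variable 1: 2, 4, 6, 5, 3, 7, 1
Ranks of variable 2: 6, 4, 3, 5, 2, 7, 1
d = r₁ − r₂: -4, 0, 3, 0, 1, 0, 0
d²: 16, 0, 9, 0, 1, 0, 0; Σd² = 26
ρ = 1 − 6·26/(7·48) = 1 − 156/336 = 0.536

0.536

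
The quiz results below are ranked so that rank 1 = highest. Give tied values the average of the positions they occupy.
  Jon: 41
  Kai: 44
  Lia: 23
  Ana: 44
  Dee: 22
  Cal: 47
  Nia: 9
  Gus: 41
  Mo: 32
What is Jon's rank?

4.5

Sorted (descending): 47, 44, 44, 41, 41, 32, 23, 22, 9
The 2 values of 44 occupy positions 2–3 → average rank (2+3)/2 = 2.5.
The 2 values of 41 occupy positions 4–5 → average rank (4+5)/2 = 4.5.
Jon has value 41 → rank 4.5.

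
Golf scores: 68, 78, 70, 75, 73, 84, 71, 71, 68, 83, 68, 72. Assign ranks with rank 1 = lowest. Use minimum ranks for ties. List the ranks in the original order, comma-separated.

Sorted (ascending): 68, 68, 68, 70, 71, 71, 72, 73, 75, 78, 83, 84
The 3 values of 68 occupy positions 1–3 → each gets rank 1.
The 2 values of 71 occupy positions 5–6 → each gets rank 5.

1, 10, 4, 9, 8, 12, 5, 5, 1, 11, 1, 7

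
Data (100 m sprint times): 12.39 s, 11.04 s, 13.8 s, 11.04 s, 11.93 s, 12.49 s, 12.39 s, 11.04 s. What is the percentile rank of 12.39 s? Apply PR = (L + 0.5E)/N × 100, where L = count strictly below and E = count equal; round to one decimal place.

N = 8.
Strictly below 12.39: 4. Equal to 12.39: 2.
PR = (4 + 0.5·2)/8 × 100 = 62.5

62.5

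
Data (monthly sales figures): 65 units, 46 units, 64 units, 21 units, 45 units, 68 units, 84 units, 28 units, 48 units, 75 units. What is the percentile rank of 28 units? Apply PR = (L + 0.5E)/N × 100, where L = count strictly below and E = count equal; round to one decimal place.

N = 10.
Strictly below 28: 1. Equal to 28: 1.
PR = (1 + 0.5·1)/10 × 100 = 15.0

15.0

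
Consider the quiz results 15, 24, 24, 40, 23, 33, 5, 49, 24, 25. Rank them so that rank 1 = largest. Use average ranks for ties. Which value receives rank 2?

Sorted (descending): 49, 40, 33, 25, 24, 24, 24, 23, 15, 5
The 3 values of 24 occupy positions 5–7 → average rank 6.
Rank 2 → value 40.

40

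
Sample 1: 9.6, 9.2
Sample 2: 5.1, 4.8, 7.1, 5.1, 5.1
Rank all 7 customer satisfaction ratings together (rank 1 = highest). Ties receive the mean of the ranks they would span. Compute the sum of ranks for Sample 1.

3

Sorted (descending): 9.6, 9.2, 7.1, 5.1, 5.1, 5.1, 4.8
The 3 values of 5.1 occupy positions 4–6 → average rank 5.
Sample 1 values → pooled ranks: 9.6→1, 9.2→2
Rank sum = 1 + 2 = 3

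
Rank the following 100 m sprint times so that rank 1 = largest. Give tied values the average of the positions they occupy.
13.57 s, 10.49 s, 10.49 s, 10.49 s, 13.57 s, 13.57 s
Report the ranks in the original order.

Sorted (descending): 13.57, 13.57, 13.57, 10.49, 10.49, 10.49
The 3 values of 13.57 occupy positions 1–3 → average rank 2.
The 3 values of 10.49 occupy positions 4–6 → average rank 5.

2, 5, 5, 5, 2, 2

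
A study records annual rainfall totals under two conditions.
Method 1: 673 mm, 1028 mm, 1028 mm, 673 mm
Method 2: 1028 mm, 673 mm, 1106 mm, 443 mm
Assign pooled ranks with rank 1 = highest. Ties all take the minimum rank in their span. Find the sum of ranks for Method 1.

14

Sorted (descending): 1106, 1028, 1028, 1028, 673, 673, 673, 443
The 3 values of 1028 occupy positions 2–4 → each gets rank 2.
The 3 values of 673 occupy positions 5–7 → each gets rank 5.
Method 1 values → pooled ranks: 673→5, 1028→2, 1028→2, 673→5
Rank sum = 5 + 2 + 2 + 5 = 14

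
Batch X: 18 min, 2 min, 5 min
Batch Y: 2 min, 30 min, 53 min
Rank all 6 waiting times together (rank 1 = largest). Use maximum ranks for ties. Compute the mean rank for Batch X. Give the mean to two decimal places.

Sorted (descending): 53, 30, 18, 5, 2, 2
The 2 values of 2 occupy positions 5–6 → each gets rank 6.
Batch X values → pooled ranks: 18→3, 2→6, 5→4
Mean rank = (3 + 6 + 4) / 3 = 4.33

4.33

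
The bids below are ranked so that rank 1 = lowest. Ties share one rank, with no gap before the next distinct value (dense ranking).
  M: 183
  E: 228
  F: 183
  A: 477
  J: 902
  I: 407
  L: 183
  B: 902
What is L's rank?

1

Sorted (ascending): 183, 183, 183, 228, 407, 477, 902, 902
The 3 values of 183 share dense rank 1.
The 2 values of 902 share dense rank 5.
Remaining distinct values take the next consecutive integers.
L has value 183 → rank 1.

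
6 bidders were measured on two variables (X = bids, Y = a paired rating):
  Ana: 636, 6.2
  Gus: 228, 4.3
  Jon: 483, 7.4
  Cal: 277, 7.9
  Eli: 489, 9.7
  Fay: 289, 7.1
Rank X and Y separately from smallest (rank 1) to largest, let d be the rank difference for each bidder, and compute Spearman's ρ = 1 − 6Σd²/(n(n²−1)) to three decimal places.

0.257

Ranks of variable 1: 6, 1, 4, 2, 5, 3
Ranks of variable 2: 2, 1, 4, 5, 6, 3
d = r₁ − r₂: 4, 0, 0, -3, -1, 0
d²: 16, 0, 0, 9, 1, 0; Σd² = 26
ρ = 1 − 6·26/(6·35) = 1 − 156/210 = 0.257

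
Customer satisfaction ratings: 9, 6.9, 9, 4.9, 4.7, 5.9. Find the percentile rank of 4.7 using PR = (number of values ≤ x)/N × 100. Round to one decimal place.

16.7

N = 6.
Strictly below 4.7: 0. Equal to 4.7: 1.
PR = 1/6 × 100 = 16.7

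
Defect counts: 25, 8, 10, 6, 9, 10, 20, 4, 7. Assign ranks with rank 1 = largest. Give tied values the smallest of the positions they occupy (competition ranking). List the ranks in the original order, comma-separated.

Sorted (descending): 25, 20, 10, 10, 9, 8, 7, 6, 4
The 2 values of 10 occupy positions 3–4 → each gets rank 3.

1, 6, 3, 8, 5, 3, 2, 9, 7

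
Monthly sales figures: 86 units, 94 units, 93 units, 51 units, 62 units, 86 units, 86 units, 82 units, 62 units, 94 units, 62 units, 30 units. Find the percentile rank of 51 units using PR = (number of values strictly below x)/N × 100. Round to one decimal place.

N = 12.
Strictly below 51: 1. Equal to 51: 1.
PR = 1/12 × 100 = 8.3

8.3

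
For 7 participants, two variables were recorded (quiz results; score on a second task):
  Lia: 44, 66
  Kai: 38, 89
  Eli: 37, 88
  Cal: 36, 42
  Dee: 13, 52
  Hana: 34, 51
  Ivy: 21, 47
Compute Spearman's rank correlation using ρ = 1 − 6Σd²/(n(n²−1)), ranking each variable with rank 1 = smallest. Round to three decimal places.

0.571

Ranks of variable 1: 7, 6, 5, 4, 1, 3, 2
Ranks of variable 2: 5, 7, 6, 1, 4, 3, 2
d = r₁ − r₂: 2, -1, -1, 3, -3, 0, 0
d²: 4, 1, 1, 9, 9, 0, 0; Σd² = 24
ρ = 1 − 6·24/(7·48) = 1 − 144/336 = 0.571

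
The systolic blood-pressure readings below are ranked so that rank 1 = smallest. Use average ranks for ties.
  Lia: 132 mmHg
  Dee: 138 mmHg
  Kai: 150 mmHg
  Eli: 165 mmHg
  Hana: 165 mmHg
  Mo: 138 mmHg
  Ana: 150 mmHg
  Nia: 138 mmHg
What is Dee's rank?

3

Sorted (ascending): 132, 138, 138, 138, 150, 150, 165, 165
The 3 values of 138 occupy positions 2–4 → average rank 3.
The 2 values of 150 occupy positions 5–6 → average rank (5+6)/2 = 5.5.
The 2 values of 165 occupy positions 7–8 → average rank (7+8)/2 = 7.5.
Dee has value 138 mmHg → rank 3.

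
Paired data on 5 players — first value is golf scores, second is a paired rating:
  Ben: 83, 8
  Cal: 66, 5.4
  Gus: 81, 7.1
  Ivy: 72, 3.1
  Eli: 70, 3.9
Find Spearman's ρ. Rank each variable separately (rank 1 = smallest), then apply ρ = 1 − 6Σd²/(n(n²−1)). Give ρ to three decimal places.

0.600

Ranks of variable 1: 5, 1, 4, 3, 2
Ranks of variable 2: 5, 3, 4, 1, 2
d = r₁ − r₂: 0, -2, 0, 2, 0
d²: 0, 4, 0, 4, 0; Σd² = 8
ρ = 1 − 6·8/(5·24) = 1 − 48/120 = 0.600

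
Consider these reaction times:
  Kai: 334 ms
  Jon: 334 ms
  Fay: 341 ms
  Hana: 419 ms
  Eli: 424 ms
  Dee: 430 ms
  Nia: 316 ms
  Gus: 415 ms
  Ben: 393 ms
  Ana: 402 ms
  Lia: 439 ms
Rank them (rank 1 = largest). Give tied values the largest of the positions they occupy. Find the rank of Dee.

2

Sorted (descending): 439, 430, 424, 419, 415, 402, 393, 341, 334, 334, 316
The 2 values of 334 occupy positions 9–10 → each gets rank 10.
Dee has value 430 ms → rank 2.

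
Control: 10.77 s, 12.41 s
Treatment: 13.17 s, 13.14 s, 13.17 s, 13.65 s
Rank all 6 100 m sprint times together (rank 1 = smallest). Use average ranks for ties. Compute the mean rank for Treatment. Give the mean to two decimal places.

Sorted (ascending): 10.77, 12.41, 13.14, 13.17, 13.17, 13.65
The 2 values of 13.17 occupy positions 4–5 → average rank (4+5)/2 = 4.5.
Treatment values → pooled ranks: 13.17→4.5, 13.14→3, 13.17→4.5, 13.65→6
Mean rank = (4.5 + 3 + 4.5 + 6) / 4 = 4.50

4.50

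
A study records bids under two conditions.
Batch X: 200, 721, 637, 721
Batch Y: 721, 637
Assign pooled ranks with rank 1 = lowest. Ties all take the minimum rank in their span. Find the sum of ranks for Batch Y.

6

Sorted (ascending): 200, 637, 637, 721, 721, 721
The 2 values of 637 occupy positions 2–3 → each gets rank 2.
The 3 values of 721 occupy positions 4–6 → each gets rank 4.
Batch Y values → pooled ranks: 721→4, 637→2
Rank sum = 4 + 2 = 6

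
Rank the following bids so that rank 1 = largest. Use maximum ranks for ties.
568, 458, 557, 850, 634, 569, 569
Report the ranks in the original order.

5, 7, 6, 1, 2, 4, 4

Sorted (descending): 850, 634, 569, 569, 568, 557, 458
The 2 values of 569 occupy positions 3–4 → each gets rank 4.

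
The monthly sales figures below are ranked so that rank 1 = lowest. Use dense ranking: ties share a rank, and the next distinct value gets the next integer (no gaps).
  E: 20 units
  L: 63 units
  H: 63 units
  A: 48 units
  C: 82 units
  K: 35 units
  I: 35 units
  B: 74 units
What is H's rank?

4

Sorted (ascending): 20, 35, 35, 48, 63, 63, 74, 82
The 2 values of 35 share dense rank 2.
The 2 values of 63 share dense rank 4.
Remaining distinct values take the next consecutive integers.
H has value 63 units → rank 4.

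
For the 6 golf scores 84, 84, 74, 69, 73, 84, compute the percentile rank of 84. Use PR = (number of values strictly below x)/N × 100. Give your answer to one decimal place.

50.0

N = 6.
Strictly below 84: 3. Equal to 84: 3.
PR = 3/6 × 100 = 50.0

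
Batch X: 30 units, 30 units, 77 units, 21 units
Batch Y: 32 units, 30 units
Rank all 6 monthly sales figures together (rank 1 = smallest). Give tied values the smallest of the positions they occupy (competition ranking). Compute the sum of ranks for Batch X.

Sorted (ascending): 21, 30, 30, 30, 32, 77
The 3 values of 30 occupy positions 2–4 → each gets rank 2.
Batch X values → pooled ranks: 30→2, 30→2, 77→6, 21→1
Rank sum = 2 + 2 + 6 + 1 = 11

11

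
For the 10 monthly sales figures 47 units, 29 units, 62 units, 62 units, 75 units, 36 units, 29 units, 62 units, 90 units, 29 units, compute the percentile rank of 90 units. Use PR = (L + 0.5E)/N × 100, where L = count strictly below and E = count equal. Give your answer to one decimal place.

95.0

N = 10.
Strictly below 90: 9. Equal to 90: 1.
PR = (9 + 0.5·1)/10 × 100 = 95.0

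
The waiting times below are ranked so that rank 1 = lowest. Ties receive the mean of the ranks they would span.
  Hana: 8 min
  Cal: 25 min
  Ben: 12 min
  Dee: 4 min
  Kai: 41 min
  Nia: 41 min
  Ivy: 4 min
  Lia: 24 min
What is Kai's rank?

7.5

Sorted (ascending): 4, 4, 8, 12, 24, 25, 41, 41
The 2 values of 4 occupy positions 1–2 → average rank (1+2)/2 = 1.5.
The 2 values of 41 occupy positions 7–8 → average rank (7+8)/2 = 7.5.
Kai has value 41 min → rank 7.5.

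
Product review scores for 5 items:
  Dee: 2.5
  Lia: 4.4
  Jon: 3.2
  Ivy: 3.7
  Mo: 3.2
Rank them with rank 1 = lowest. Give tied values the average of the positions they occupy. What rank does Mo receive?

2.5

Sorted (ascending): 2.5, 3.2, 3.2, 3.7, 4.4
The 2 values of 3.2 occupy positions 2–3 → average rank (2+3)/2 = 2.5.
Mo has value 3.2 → rank 2.5.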